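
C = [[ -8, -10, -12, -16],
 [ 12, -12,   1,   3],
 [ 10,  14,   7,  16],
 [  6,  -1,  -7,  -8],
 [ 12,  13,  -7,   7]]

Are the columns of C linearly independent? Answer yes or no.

Row reduce C to echelon form.
R2 ← R2 + (3/2)·R1: [0, -27, -17, -21]
R3 ← R3 + (5/4)·R1: [0, 3/2, -8, -4]
R4 ← R4 + (3/4)·R1: [0, -17/2, -16, -20]
R5 ← R5 + (3/2)·R1: [0, -2, -25, -17]
R3 ← R3 + (1/18)·R2: [0, 0, -161/18, -31/6]
R4 ← R4 − (17/54)·R2: [0, 0, -575/54, -241/18]
R5 ← R5 − (2/27)·R2: [0, 0, -641/27, -139/9]
R4 ← R4 − (25/21)·R3: [0, 0, 0, -152/21]
R5 ← R5 − (1282/483)·R3: [0, 0, 0, -836/483]
R5 ← R5 − (11/46)·R4: [0, 0, 0, 0]
4 pivots among 4 columns.
Every column is a pivot column, so the columns are linearly independent.

yes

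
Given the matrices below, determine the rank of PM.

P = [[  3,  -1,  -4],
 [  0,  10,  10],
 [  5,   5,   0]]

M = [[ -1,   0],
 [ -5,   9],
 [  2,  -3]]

First compute PM:
[[ -6,   3],
 [-30,  60],
 [-30,  45]]
Now row reduce the product.
R2 ← R2 − (5)·R1: [0, 45]
R3 ← R3 − (5)·R1: [0, 30]
R3 ← R3 − (2/3)·R2: [0, 0]
2 nonzero rows, so rank(PM) = 2.

2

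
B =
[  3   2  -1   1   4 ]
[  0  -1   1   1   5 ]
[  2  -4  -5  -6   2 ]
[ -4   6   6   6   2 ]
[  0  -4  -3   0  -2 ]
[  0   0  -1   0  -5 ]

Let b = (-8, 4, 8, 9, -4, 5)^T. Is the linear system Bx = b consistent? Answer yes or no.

Row reduce the augmented matrix [B | b].
R3 ← R3 − (2/3)·R1: [0, -16/3, -13/3, -20/3, -2/3, 40/3]
R4 ← R4 + (4/3)·R1: [0, 26/3, 14/3, 22/3, 22/3, -5/3]
R3 ← R3 − (16/3)·R2: [0, 0, -29/3, -12, -82/3, -8]
R4 ← R4 + (26/3)·R2: [0, 0, 40/3, 16, 152/3, 33]
R5 ← R5 − (4)·R2: [0, 0, -7, -4, -22, -20]
R4 ← R4 + (40/29)·R3: [0, 0, 0, -16/29, 376/29, 637/29]
R5 ← R5 − (21/29)·R3: [0, 0, 0, 136/29, -64/29, -412/29]
R6 ← R6 − (3/29)·R3: [0, 0, 0, 36/29, -63/29, 169/29]
R5 ← R5 + (17/2)·R4: [0, 0, 0, 0, 108, 345/2]
R6 ← R6 + (9/4)·R4: [0, 0, 0, 0, 27, 221/4]
R6 ← R6 − (1/4)·R5: [0, 0, 0, 0, 0, 97/8]
The echelon form has 6 nonzero rows; the last pivot sits in the augmented column, so rank(B) = 5 but rank([B|b]) = 6.
Since the ranks differ, the system is inconsistent.

no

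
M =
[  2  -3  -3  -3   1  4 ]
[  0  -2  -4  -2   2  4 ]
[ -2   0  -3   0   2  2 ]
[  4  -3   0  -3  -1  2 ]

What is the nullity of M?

4

Row reduce to echelon form.
R3 ← R3 + R1: [0, -3, -6, -3, 3, 6]
R4 ← R4 − (2)·R1: [0, 3, 6, 3, -3, -6]
R3 ← R3 − (3/2)·R2: [0, 0, 0, 0, 0, 0]
R4 ← R4 + (3/2)·R2: [0, 0, 0, 0, 0, 0]
2 nonzero rows, so rank(M) = 2.
M has 6 columns; by rank–nullity, nullity = 6 − 2 = 4.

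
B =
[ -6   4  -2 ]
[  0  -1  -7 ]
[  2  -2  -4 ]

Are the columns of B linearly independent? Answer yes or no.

no

Row reduce B to echelon form.
R3 ← R3 + (1/3)·R1: [0, -2/3, -14/3]
R3 ← R3 − (2/3)·R2: [0, 0, 0]
2 pivots among 3 columns.
Only 2 < 3 pivot columns, so the columns are linearly dependent.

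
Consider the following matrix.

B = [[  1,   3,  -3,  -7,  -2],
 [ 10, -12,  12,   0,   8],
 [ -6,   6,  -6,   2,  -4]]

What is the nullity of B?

Row reduce to echelon form.
R2 ← R2 − (10)·R1: [0, -42, 42, 70, 28]
R3 ← R3 + (6)·R1: [0, 24, -24, -40, -16]
R3 ← R3 + (4/7)·R2: [0, 0, 0, 0, 0]
2 nonzero rows, so rank(B) = 2.
B has 5 columns; by rank–nullity, nullity = 5 − 2 = 3.

3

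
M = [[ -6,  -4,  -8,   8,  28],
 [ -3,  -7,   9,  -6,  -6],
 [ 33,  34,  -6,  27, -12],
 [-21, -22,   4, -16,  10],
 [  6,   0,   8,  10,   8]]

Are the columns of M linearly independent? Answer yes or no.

no

Row reduce M to echelon form.
R2 ← R2 − (1/2)·R1: [0, -5, 13, -10, -20]
R3 ← R3 + (11/2)·R1: [0, 12, -50, 71, 142]
R4 ← R4 − (7/2)·R1: [0, -8, 32, -44, -88]
R5 ← R5 + R1: [0, -4, 0, 18, 36]
R3 ← R3 + (12/5)·R2: [0, 0, -94/5, 47, 94]
R4 ← R4 − (8/5)·R2: [0, 0, 56/5, -28, -56]
R5 ← R5 − (4/5)·R2: [0, 0, -52/5, 26, 52]
R4 ← R4 + (28/47)·R3: [0, 0, 0, 0, 0]
R5 ← R5 − (26/47)·R3: [0, 0, 0, 0, 0]
3 pivots among 5 columns.
Only 3 < 5 pivot columns, so the columns are linearly dependent.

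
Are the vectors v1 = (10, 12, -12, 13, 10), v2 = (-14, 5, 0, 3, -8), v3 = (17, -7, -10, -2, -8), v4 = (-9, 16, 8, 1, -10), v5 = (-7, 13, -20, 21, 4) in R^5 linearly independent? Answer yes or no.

Form the matrix with these vectors as rows and row reduce.
R2 ← R2 + (7/5)·R1: [0, 109/5, -84/5, 106/5, 6]
R3 ← R3 − (17/10)·R1: [0, -137/5, 52/5, -241/10, -25]
R4 ← R4 + (9/10)·R1: [0, 134/5, -14/5, 127/10, -1]
R5 ← R5 + (7/10)·R1: [0, 107/5, -142/5, 301/10, 11]
R3 ← R3 + (137/109)·R2: [0, 0, -1168/109, 555/218, -1903/109]
R4 ← R4 − (134/109)·R2: [0, 0, 1946/109, -2913/218, -913/109]
R5 ← R5 − (107/109)·R2: [0, 0, -1298/109, 2025/218, 557/109]
R4 ← R4 + (973/584)·R3: [0, 0, 0, -10653/1168, -21879/584]
R5 ← R5 − (649/584)·R3: [0, 0, 0, 7545/1168, 14315/584]
R5 ← R5 + (2515/3551)·R4: [0, 0, 0, 0, -7180/3551]
5 nonzero rows, so the 5 vectors span a space of dimension 5.
Since 5 = 5, the vectors are linearly independent.

yes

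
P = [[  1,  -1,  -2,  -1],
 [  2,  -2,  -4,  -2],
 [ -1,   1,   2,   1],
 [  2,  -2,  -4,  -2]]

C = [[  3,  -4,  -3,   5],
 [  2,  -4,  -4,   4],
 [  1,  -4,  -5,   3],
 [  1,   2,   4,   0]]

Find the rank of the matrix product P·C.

First compute PC:
[[ -2,   6,   7,  -5],
 [ -4,  12,  14, -10],
 [  2,  -6,  -7,   5],
 [ -4,  12,  14, -10]]
Now row reduce the product.
R2 ← R2 − (2)·R1: [0, 0, 0, 0]
R3 ← R3 + R1: [0, 0, 0, 0]
R4 ← R4 − (2)·R1: [0, 0, 0, 0]
1 nonzero row, so rank(PC) = 1.

1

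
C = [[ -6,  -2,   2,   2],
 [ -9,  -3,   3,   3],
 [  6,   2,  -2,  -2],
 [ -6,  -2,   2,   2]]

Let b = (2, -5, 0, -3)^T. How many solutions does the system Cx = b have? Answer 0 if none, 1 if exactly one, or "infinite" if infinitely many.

0

Row reduce the augmented matrix [C | b].
R2 ← R2 − (3/2)·R1: [0, 0, 0, 0, -8]
R3 ← R3 + R1: [0, 0, 0, 0, 2]
R4 ← R4 − R1: [0, 0, 0, 0, -5]
R3 ← R3 + (1/4)·R2: [0, 0, 0, 0, 0]
R4 ← R4 − (5/8)·R2: [0, 0, 0, 0, 0]
The echelon form has 2 nonzero rows; the last pivot sits in the augmented column, so rank(C) = 1 but rank([C|b]) = 2.
Since the ranks differ, the system is inconsistent.
It has no solutions.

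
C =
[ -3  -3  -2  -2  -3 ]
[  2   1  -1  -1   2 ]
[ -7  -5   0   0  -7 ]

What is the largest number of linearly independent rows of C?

2

Row reduce to echelon form.
R2 ← R2 + (2/3)·R1: [0, -1, -7/3, -7/3, 0]
R3 ← R3 − (7/3)·R1: [0, 2, 14/3, 14/3, 0]
R3 ← R3 + (2)·R2: [0, 0, 0, 0, 0]
Echelon form has 2 nonzero rows, so rank(C) = 2.
The rank gives the maximum number of linearly independent rows: 2.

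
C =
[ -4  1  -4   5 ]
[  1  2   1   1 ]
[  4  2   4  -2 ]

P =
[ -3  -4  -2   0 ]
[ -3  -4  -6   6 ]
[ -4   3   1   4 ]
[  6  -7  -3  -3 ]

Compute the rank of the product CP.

2

First compute CP:
[[ 55, -35, -17, -25],
 [ -7, -16, -16,  13],
 [-46,   2, -10,  34]]
Now row reduce the product.
R2 ← R2 + (7/55)·R1: [0, -225/11, -999/55, 108/11]
R3 ← R3 + (46/55)·R1: [0, -300/11, -1332/55, 144/11]
R3 ← R3 − (4/3)·R2: [0, 0, 0, 0]
2 nonzero rows, so rank(CP) = 2.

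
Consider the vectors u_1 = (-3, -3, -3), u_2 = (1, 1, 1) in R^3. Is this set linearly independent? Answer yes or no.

Form the matrix with these vectors as rows and row reduce.
R2 ← R2 + (1/3)·R1: [0, 0, 0]
1 nonzero row, so the 2 vectors span a space of dimension 1.
Since 1 < 2, the vectors are linearly dependent.

no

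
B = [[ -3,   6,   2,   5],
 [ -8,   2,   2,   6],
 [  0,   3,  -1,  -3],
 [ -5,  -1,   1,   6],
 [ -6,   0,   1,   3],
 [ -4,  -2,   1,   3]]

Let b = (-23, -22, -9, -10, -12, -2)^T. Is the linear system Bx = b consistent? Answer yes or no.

yes

Row reduce the augmented matrix [B | b].
R2 ← R2 − (8/3)·R1: [0, -14, -10/3, -22/3, 118/3]
R4 ← R4 − (5/3)·R1: [0, -11, -7/3, -7/3, 85/3]
R5 ← R5 − (2)·R1: [0, -12, -3, -7, 34]
R6 ← R6 − (4/3)·R1: [0, -10, -5/3, -11/3, 86/3]
R3 ← R3 + (3/14)·R2: [0, 0, -12/7, -32/7, -4/7]
R4 ← R4 − (11/14)·R2: [0, 0, 2/7, 24/7, -18/7]
R5 ← R5 − (6/7)·R2: [0, 0, -1/7, -5/7, 2/7]
R6 ← R6 − (5/7)·R2: [0, 0, 5/7, 11/7, 4/7]
R4 ← R4 + (1/6)·R3: [0, 0, 0, 8/3, -8/3]
R5 ← R5 − (1/12)·R3: [0, 0, 0, -1/3, 1/3]
R6 ← R6 + (5/12)·R3: [0, 0, 0, -1/3, 1/3]
R5 ← R5 + (1/8)·R4: [0, 0, 0, 0, 0]
R6 ← R6 + (1/8)·R4: [0, 0, 0, 0, 0]
The echelon form has 4 nonzero rows, and every pivot lies in the first 4 columns, so rank(B) = rank([B|b]) = 4.
The system is consistent.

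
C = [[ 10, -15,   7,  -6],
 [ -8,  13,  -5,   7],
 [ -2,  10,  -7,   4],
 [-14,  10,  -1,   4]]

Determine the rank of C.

Row reduce to echelon form.
R2 ← R2 + (4/5)·R1: [0, 1, 3/5, 11/5]
R3 ← R3 + (1/5)·R1: [0, 7, -28/5, 14/5]
R4 ← R4 + (7/5)·R1: [0, -11, 44/5, -22/5]
R3 ← R3 − (7)·R2: [0, 0, -49/5, -63/5]
R4 ← R4 + (11)·R2: [0, 0, 77/5, 99/5]
R4 ← R4 + (11/7)·R3: [0, 0, 0, 0]
Echelon form has 3 nonzero rows, so rank(C) = 3.

3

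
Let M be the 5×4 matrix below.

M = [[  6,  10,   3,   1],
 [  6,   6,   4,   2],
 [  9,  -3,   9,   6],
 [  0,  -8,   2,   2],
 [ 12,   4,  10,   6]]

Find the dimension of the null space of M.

Row reduce to echelon form.
R2 ← R2 − R1: [0, -4, 1, 1]
R3 ← R3 − (3/2)·R1: [0, -18, 9/2, 9/2]
R5 ← R5 − (2)·R1: [0, -16, 4, 4]
R3 ← R3 − (9/2)·R2: [0, 0, 0, 0]
R4 ← R4 − (2)·R2: [0, 0, 0, 0]
R5 ← R5 − (4)·R2: [0, 0, 0, 0]
2 nonzero rows, so rank(M) = 2.
M has 4 columns; by rank–nullity, nullity = 4 − 2 = 2.

2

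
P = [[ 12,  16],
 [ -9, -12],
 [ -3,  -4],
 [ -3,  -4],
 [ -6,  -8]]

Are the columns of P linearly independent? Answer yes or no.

no

Row reduce P to echelon form.
R2 ← R2 + (3/4)·R1: [0, 0]
R3 ← R3 + (1/4)·R1: [0, 0]
R4 ← R4 + (1/4)·R1: [0, 0]
R5 ← R5 + (1/2)·R1: [0, 0]
1 pivot among 2 columns.
Only 1 < 2 pivot columns, so the columns are linearly dependent.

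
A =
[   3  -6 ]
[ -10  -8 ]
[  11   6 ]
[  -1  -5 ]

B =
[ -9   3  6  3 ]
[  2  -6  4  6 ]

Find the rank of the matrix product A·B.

2

First compute AB:
[[-39,  45,  -6, -27],
 [ 74,  18, -92, -78],
 [-87,  -3,  90,  69],
 [ -1,  27, -26, -33]]
Now row reduce the product.
R2 ← R2 + (74/39)·R1: [0, 1344/13, -1344/13, -1680/13]
R3 ← R3 − (29/13)·R1: [0, -1344/13, 1344/13, 1680/13]
R4 ← R4 − (1/39)·R1: [0, 336/13, -336/13, -420/13]
R3 ← R3 + R2: [0, 0, 0, 0]
R4 ← R4 − (1/4)·R2: [0, 0, 0, 0]
2 nonzero rows, so rank(AB) = 2.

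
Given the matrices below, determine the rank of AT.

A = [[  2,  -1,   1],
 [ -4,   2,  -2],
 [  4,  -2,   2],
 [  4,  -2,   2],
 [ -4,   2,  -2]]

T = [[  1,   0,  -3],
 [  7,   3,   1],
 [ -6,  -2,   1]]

First compute AT:
[[-11,  -5,  -6],
 [ 22,  10,  12],
 [-22, -10, -12],
 [-22, -10, -12],
 [ 22,  10,  12]]
Now row reduce the product.
R2 ← R2 + (2)·R1: [0, 0, 0]
R3 ← R3 − (2)·R1: [0, 0, 0]
R4 ← R4 − (2)·R1: [0, 0, 0]
R5 ← R5 + (2)·R1: [0, 0, 0]
1 nonzero row, so rank(AT) = 1.

1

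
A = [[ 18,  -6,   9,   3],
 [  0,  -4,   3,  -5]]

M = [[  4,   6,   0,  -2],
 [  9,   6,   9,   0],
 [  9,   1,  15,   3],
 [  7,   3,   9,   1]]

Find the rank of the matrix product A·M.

2

First compute AM:
[[120,  90, 108,  -6],
 [-44, -36, -36,   4]]
Now row reduce the product.
R2 ← R2 + (11/30)·R1: [0, -3, 18/5, 9/5]
2 nonzero rows, so rank(AM) = 2.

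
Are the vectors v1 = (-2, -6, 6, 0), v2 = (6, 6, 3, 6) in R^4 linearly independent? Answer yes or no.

yes

Form the matrix with these vectors as rows and row reduce.
R2 ← R2 + (3)·R1: [0, -12, 21, 6]
2 nonzero rows, so the 2 vectors span a space of dimension 2.
Since 2 = 2, the vectors are linearly independent.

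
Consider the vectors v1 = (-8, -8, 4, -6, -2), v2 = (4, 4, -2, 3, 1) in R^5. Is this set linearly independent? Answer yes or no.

no

Form the matrix with these vectors as rows and row reduce.
R2 ← R2 + (1/2)·R1: [0, 0, 0, 0, 0]
1 nonzero row, so the 2 vectors span a space of dimension 1.
Since 1 < 2, the vectors are linearly dependent.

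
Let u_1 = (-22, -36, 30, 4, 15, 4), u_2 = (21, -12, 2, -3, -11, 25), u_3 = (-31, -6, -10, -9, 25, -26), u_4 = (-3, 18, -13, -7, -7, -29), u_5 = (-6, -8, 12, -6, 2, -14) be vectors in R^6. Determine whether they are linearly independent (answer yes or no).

Form the matrix with these vectors as rows and row reduce.
R2 ← R2 + (21/22)·R1: [0, -510/11, 337/11, 9/11, 73/22, 317/11]
R3 ← R3 − (31/22)·R1: [0, 492/11, -575/11, -161/11, 85/22, -348/11]
R4 ← R4 − (3/22)·R1: [0, 252/11, -188/11, -83/11, -199/22, -325/11]
R5 ← R5 − (3/11)·R1: [0, 20/11, 42/11, -78/11, -23/11, -166/11]
R3 ← R3 + (82/85)·R2: [0, 0, -1931/85, -1177/85, 1201/170, -326/85]
R4 ← R4 + (42/85)·R2: [0, 0, -166/85, -607/85, -1259/170, -1301/85]
R5 ← R5 + (2/51)·R2: [0, 0, 256/51, -120/17, -100/51, -712/51]
R4 ← R4 − (166/1931)·R3: [0, 0, 0, -11491/1931, -30947/3862, -28919/1931]
R5 ← R5 + (1280/5793)·R3: [0, 0, 0, -58616/5793, -772/1931, -85784/5793]
R5 ← R5 − (58616/34473)·R4: [0, 0, 0, 0, 455920/34473, 367360/34473]
5 nonzero rows, so the 5 vectors span a space of dimension 5.
Since 5 = 5, the vectors are linearly independent.

yes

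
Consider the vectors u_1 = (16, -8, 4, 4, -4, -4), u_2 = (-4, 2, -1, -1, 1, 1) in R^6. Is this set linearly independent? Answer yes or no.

no

Form the matrix with these vectors as rows and row reduce.
R2 ← R2 + (1/4)·R1: [0, 0, 0, 0, 0, 0]
1 nonzero row, so the 2 vectors span a space of dimension 1.
Since 1 < 2, the vectors are linearly dependent.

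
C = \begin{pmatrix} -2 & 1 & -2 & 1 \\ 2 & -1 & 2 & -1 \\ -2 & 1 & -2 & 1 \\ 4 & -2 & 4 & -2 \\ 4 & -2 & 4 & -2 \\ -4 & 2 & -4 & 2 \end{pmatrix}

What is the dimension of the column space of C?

Row reduce to echelon form.
R2 ← R2 + R1: [0, 0, 0, 0]
R3 ← R3 − R1: [0, 0, 0, 0]
R4 ← R4 + (2)·R1: [0, 0, 0, 0]
R5 ← R5 + (2)·R1: [0, 0, 0, 0]
R6 ← R6 − (2)·R1: [0, 0, 0, 0]
Echelon form has 1 nonzero row, so rank(C) = 1.
The column space has dimension equal to the rank: 1.

1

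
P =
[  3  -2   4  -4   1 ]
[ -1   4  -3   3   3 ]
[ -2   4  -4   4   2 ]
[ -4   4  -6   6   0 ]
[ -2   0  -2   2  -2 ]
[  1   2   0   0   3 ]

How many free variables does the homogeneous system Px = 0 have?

Row reduce to echelon form.
R2 ← R2 + (1/3)·R1: [0, 10/3, -5/3, 5/3, 10/3]
R3 ← R3 + (2/3)·R1: [0, 8/3, -4/3, 4/3, 8/3]
R4 ← R4 + (4/3)·R1: [0, 4/3, -2/3, 2/3, 4/3]
R5 ← R5 + (2/3)·R1: [0, -4/3, 2/3, -2/3, -4/3]
R6 ← R6 − (1/3)·R1: [0, 8/3, -4/3, 4/3, 8/3]
R3 ← R3 − (4/5)·R2: [0, 0, 0, 0, 0]
R4 ← R4 − (2/5)·R2: [0, 0, 0, 0, 0]
R5 ← R5 + (2/5)·R2: [0, 0, 0, 0, 0]
R6 ← R6 − (4/5)·R2: [0, 0, 0, 0, 0]
2 nonzero rows, so rank(P) = 2.
P has 5 columns; by rank–nullity, nullity = 5 − 2 = 3.

3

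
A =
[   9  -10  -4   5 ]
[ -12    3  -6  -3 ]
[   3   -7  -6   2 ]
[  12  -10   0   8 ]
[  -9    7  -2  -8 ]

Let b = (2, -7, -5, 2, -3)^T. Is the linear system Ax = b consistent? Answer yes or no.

Row reduce the augmented matrix [A | b].
R2 ← R2 + (4/3)·R1: [0, -31/3, -34/3, 11/3, -13/3]
R3 ← R3 − (1/3)·R1: [0, -11/3, -14/3, 1/3, -17/3]
R4 ← R4 − (4/3)·R1: [0, 10/3, 16/3, 4/3, -2/3]
R5 ← R5 + R1: [0, -3, -6, -3, -1]
R3 ← R3 − (11/31)·R2: [0, 0, -20/31, -30/31, -128/31]
R4 ← R4 + (10/31)·R2: [0, 0, 52/31, 78/31, -64/31]
R5 ← R5 − (9/31)·R2: [0, 0, -84/31, -126/31, 8/31]
R4 ← R4 + (13/5)·R3: [0, 0, 0, 0, -64/5]
R5 ← R5 − (21/5)·R3: [0, 0, 0, 0, 88/5]
R5 ← R5 + (11/8)·R4: [0, 0, 0, 0, 0]
The echelon form has 4 nonzero rows; the last pivot sits in the augmented column, so rank(A) = 3 but rank([A|b]) = 4.
Since the ranks differ, the system is inconsistent.

no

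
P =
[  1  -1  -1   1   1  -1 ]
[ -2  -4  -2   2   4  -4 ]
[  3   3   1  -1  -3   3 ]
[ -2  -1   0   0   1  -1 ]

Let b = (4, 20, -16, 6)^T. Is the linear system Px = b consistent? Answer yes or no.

Row reduce the augmented matrix [P | b].
R2 ← R2 + (2)·R1: [0, -6, -4, 4, 6, -6, 28]
R3 ← R3 − (3)·R1: [0, 6, 4, -4, -6, 6, -28]
R4 ← R4 + (2)·R1: [0, -3, -2, 2, 3, -3, 14]
R3 ← R3 + R2: [0, 0, 0, 0, 0, 0, 0]
R4 ← R4 − (1/2)·R2: [0, 0, 0, 0, 0, 0, 0]
The echelon form has 2 nonzero rows, and every pivot lies in the first 6 columns, so rank(P) = rank([P|b]) = 2.
The system is consistent.

yes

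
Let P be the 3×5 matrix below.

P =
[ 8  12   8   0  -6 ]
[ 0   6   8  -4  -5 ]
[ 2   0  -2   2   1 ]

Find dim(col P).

Row reduce to echelon form.
R3 ← R3 − (1/4)·R1: [0, -3, -4, 2, 5/2]
R3 ← R3 + (1/2)·R2: [0, 0, 0, 0, 0]
Echelon form has 2 nonzero rows, so rank(P) = 2.
The column space has dimension equal to the rank: 2.

2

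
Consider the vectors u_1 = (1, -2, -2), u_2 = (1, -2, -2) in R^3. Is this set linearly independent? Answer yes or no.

no

Form the matrix with these vectors as rows and row reduce.
R2 ← R2 − R1: [0, 0, 0]
1 nonzero row, so the 2 vectors span a space of dimension 1.
Since 1 < 2, the vectors are linearly dependent.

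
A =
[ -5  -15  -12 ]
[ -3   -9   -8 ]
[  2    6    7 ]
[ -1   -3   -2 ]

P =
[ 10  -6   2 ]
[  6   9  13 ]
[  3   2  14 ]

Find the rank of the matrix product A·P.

First compute AP:
[[-176, -129, -373],
 [-108, -79, -235],
 [ 77,  56, 180],
 [-34, -25, -69]]
Now row reduce the product.
R2 ← R2 − (27/44)·R1: [0, 7/44, -269/44]
R3 ← R3 + (7/16)·R1: [0, -7/16, 269/16]
R4 ← R4 − (17/88)·R1: [0, -7/88, 269/88]
R3 ← R3 + (11/4)·R2: [0, 0, 0]
R4 ← R4 + (1/2)·R2: [0, 0, 0]
2 nonzero rows, so rank(AP) = 2.

2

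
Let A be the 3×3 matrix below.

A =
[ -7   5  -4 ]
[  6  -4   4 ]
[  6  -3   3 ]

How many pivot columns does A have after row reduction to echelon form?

Row reduce to echelon form.
R2 ← R2 + (6/7)·R1: [0, 2/7, 4/7]
R3 ← R3 + (6/7)·R1: [0, 9/7, -3/7]
R3 ← R3 − (9/2)·R2: [0, 0, -3]
Echelon form has 3 nonzero rows, so rank(A) = 3.
Each nonzero row contributes one pivot column: 3 pivot columns.

3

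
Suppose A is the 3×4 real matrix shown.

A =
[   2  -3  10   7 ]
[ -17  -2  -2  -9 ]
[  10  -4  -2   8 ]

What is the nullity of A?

1

Row reduce to echelon form.
R2 ← R2 + (17/2)·R1: [0, -55/2, 83, 101/2]
R3 ← R3 − (5)·R1: [0, 11, -52, -27]
R3 ← R3 + (2/5)·R2: [0, 0, -94/5, -34/5]
3 nonzero rows, so rank(A) = 3.
A has 4 columns; by rank–nullity, nullity = 4 − 3 = 1.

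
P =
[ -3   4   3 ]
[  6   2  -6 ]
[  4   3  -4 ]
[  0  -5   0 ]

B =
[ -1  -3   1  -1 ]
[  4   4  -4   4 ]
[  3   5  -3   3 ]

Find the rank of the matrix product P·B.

First compute PB:
[[ 28,  40, -28,  28],
 [-16, -40,  16, -16],
 [ -4, -20,   4,  -4],
 [-20, -20,  20, -20]]
Now row reduce the product.
R2 ← R2 + (4/7)·R1: [0, -120/7, 0, 0]
R3 ← R3 + (1/7)·R1: [0, -100/7, 0, 0]
R4 ← R4 + (5/7)·R1: [0, 60/7, 0, 0]
R3 ← R3 − (5/6)·R2: [0, 0, 0, 0]
R4 ← R4 + (1/2)·R2: [0, 0, 0, 0]
2 nonzero rows, so rank(PB) = 2.

2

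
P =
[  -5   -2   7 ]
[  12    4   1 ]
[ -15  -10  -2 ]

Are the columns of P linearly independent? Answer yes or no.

Row reduce P to echelon form.
R2 ← R2 + (12/5)·R1: [0, -4/5, 89/5]
R3 ← R3 − (3)·R1: [0, -4, -23]
R3 ← R3 − (5)·R2: [0, 0, -112]
3 pivots among 3 columns.
Every column is a pivot column, so the columns are linearly independent.

yes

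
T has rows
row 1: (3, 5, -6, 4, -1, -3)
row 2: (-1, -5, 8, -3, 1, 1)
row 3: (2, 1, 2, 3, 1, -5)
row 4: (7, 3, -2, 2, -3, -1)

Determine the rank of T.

Row reduce to echelon form.
R2 ← R2 + (1/3)·R1: [0, -10/3, 6, -5/3, 2/3, 0]
R3 ← R3 − (2/3)·R1: [0, -7/3, 6, 1/3, 5/3, -3]
R4 ← R4 − (7/3)·R1: [0, -26/3, 12, -22/3, -2/3, 6]
R3 ← R3 − (7/10)·R2: [0, 0, 9/5, 3/2, 6/5, -3]
R4 ← R4 − (13/5)·R2: [0, 0, -18/5, -3, -12/5, 6]
R4 ← R4 + (2)·R3: [0, 0, 0, 0, 0, 0]
Echelon form has 3 nonzero rows, so rank(T) = 3.

3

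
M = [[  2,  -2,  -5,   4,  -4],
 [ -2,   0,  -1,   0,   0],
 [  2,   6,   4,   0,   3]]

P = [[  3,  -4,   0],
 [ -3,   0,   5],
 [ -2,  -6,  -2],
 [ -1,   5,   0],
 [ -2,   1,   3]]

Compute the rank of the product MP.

3

First compute MP:
[[ 26,  38, -12],
 [ -4,  14,   2],
 [-26, -29,  31]]
Now row reduce the product.
R2 ← R2 + (2/13)·R1: [0, 258/13, 2/13]
R3 ← R3 + R1: [0, 9, 19]
R3 ← R3 − (39/86)·R2: [0, 0, 814/43]
3 nonzero rows, so rank(MP) = 3.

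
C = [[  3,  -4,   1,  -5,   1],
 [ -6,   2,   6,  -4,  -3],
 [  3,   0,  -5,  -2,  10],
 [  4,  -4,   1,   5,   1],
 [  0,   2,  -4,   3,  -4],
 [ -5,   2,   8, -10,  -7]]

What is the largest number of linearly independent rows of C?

5

Row reduce to echelon form.
R2 ← R2 + (2)·R1: [0, -6, 8, -14, -1]
R3 ← R3 − R1: [0, 4, -6, 3, 9]
R4 ← R4 − (4/3)·R1: [0, 4/3, -1/3, 35/3, -1/3]
R6 ← R6 + (5/3)·R1: [0, -14/3, 29/3, -55/3, -16/3]
R3 ← R3 + (2/3)·R2: [0, 0, -2/3, -19/3, 25/3]
R4 ← R4 + (2/9)·R2: [0, 0, 13/9, 77/9, -5/9]
R5 ← R5 + (1/3)·R2: [0, 0, -4/3, -5/3, -13/3]
R6 ← R6 − (7/9)·R2: [0, 0, 31/9, -67/9, -41/9]
R4 ← R4 + (13/6)·R3: [0, 0, 0, -31/6, 35/2]
R5 ← R5 − (2)·R3: [0, 0, 0, 11, -21]
R6 ← R6 + (31/6)·R3: [0, 0, 0, -241/6, 77/2]
R5 ← R5 + (66/31)·R4: [0, 0, 0, 0, 504/31]
R6 ← R6 − (241/31)·R4: [0, 0, 0, 0, -3024/31]
R6 ← R6 + (6)·R5: [0, 0, 0, 0, 0]
Echelon form has 5 nonzero rows, so rank(C) = 5.
The rank gives the maximum number of linearly independent rows: 5.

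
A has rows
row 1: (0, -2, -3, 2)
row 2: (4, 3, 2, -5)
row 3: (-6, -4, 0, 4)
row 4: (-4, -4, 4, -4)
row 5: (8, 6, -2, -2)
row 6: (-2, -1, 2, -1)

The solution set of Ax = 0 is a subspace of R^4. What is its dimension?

1

Row reduce to echelon form.
Swap R1 ↔ R2
R3 ← R3 + (3/2)·R1: [0, 1/2, 3, -7/2]
R4 ← R4 + R1: [0, -1, 6, -9]
R5 ← R5 − (2)·R1: [0, 0, -6, 8]
R6 ← R6 + (1/2)·R1: [0, 1/2, 3, -7/2]
R3 ← R3 + (1/4)·R2: [0, 0, 9/4, -3]
R4 ← R4 − (1/2)·R2: [0, 0, 15/2, -10]
R6 ← R6 + (1/4)·R2: [0, 0, 9/4, -3]
R4 ← R4 − (10/3)·R3: [0, 0, 0, 0]
R5 ← R5 + (8/3)·R3: [0, 0, 0, 0]
R6 ← R6 − R3: [0, 0, 0, 0]
3 nonzero rows, so rank(A) = 3.
A has 4 columns; by rank–nullity, nullity = 4 − 3 = 1.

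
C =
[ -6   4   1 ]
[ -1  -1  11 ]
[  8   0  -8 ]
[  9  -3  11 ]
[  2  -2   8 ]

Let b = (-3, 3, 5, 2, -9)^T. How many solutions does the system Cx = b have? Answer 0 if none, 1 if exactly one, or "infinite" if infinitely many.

Row reduce the augmented matrix [C | b].
R2 ← R2 − (1/6)·R1: [0, -5/3, 65/6, 7/2]
R3 ← R3 + (4/3)·R1: [0, 16/3, -20/3, 1]
R4 ← R4 + (3/2)·R1: [0, 3, 25/2, -5/2]
R5 ← R5 + (1/3)·R1: [0, -2/3, 25/3, -10]
R3 ← R3 + (16/5)·R2: [0, 0, 28, 61/5]
R4 ← R4 + (9/5)·R2: [0, 0, 32, 19/5]
R5 ← R5 − (2/5)·R2: [0, 0, 4, -57/5]
R4 ← R4 − (8/7)·R3: [0, 0, 0, -71/7]
R5 ← R5 − (1/7)·R3: [0, 0, 0, -92/7]
R5 ← R5 − (92/71)·R4: [0, 0, 0, 0]
The echelon form has 4 nonzero rows; the last pivot sits in the augmented column, so rank(C) = 3 but rank([C|b]) = 4.
Since the ranks differ, the system is inconsistent.
It has no solutions.

0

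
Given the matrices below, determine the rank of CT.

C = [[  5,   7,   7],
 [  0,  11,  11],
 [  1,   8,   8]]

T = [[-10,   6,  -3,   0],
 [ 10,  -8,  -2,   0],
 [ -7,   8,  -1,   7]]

2

First compute CT:
[[-29,  30, -36,  49],
 [ 33,   0, -33,  77],
 [ 14,   6, -27,  56]]
Now row reduce the product.
R2 ← R2 + (33/29)·R1: [0, 990/29, -2145/29, 3850/29]
R3 ← R3 + (14/29)·R1: [0, 594/29, -1287/29, 2310/29]
R3 ← R3 − (3/5)·R2: [0, 0, 0, 0]
2 nonzero rows, so rank(CT) = 2.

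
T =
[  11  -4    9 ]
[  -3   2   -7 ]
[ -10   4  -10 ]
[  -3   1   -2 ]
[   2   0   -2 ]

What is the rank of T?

2

Row reduce to echelon form.
R2 ← R2 + (3/11)·R1: [0, 10/11, -50/11]
R3 ← R3 + (10/11)·R1: [0, 4/11, -20/11]
R4 ← R4 + (3/11)·R1: [0, -1/11, 5/11]
R5 ← R5 − (2/11)·R1: [0, 8/11, -40/11]
R3 ← R3 − (2/5)·R2: [0, 0, 0]
R4 ← R4 + (1/10)·R2: [0, 0, 0]
R5 ← R5 − (4/5)·R2: [0, 0, 0]
Echelon form has 2 nonzero rows, so rank(T) = 2.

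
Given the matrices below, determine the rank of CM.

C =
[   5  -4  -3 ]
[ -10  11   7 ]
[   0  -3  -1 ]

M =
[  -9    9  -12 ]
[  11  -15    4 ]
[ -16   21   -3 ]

First compute CM:
[[-41,  42, -67],
 [ 99, -108, 143],
 [-17,  24,  -9]]
Now row reduce the product.
R2 ← R2 + (99/41)·R1: [0, -270/41, -770/41]
R3 ← R3 − (17/41)·R1: [0, 270/41, 770/41]
R3 ← R3 + R2: [0, 0, 0]
2 nonzero rows, so rank(CM) = 2.

2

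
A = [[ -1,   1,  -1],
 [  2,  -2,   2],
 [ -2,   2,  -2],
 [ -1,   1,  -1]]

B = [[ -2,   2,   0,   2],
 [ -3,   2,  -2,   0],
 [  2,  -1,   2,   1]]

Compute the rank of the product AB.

First compute AB:
[[ -3,   1,  -4,  -3],
 [  6,  -2,   8,   6],
 [ -6,   2,  -8,  -6],
 [ -3,   1,  -4,  -3]]
Now row reduce the product.
R2 ← R2 + (2)·R1: [0, 0, 0, 0]
R3 ← R3 − (2)·R1: [0, 0, 0, 0]
R4 ← R4 − R1: [0, 0, 0, 0]
1 nonzero row, so rank(AB) = 1.

1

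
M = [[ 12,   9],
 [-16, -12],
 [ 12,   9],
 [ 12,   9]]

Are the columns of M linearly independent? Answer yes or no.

Row reduce M to echelon form.
R2 ← R2 + (4/3)·R1: [0, 0]
R3 ← R3 − R1: [0, 0]
R4 ← R4 − R1: [0, 0]
1 pivot among 2 columns.
Only 1 < 2 pivot columns, so the columns are linearly dependent.

no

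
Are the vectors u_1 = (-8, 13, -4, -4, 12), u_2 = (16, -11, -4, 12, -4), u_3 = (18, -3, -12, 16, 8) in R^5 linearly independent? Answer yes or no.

no

Form the matrix with these vectors as rows and row reduce.
R2 ← R2 + (2)·R1: [0, 15, -12, 4, 20]
R3 ← R3 + (9/4)·R1: [0, 105/4, -21, 7, 35]
R3 ← R3 − (7/4)·R2: [0, 0, 0, 0, 0]
2 nonzero rows, so the 3 vectors span a space of dimension 2.
Since 2 < 3, the vectors are linearly dependent.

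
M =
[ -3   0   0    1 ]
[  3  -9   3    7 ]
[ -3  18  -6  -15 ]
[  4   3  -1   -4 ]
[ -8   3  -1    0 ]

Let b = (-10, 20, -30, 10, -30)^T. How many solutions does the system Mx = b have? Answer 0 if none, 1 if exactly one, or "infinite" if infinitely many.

Row reduce the augmented matrix [M | b].
R2 ← R2 + R1: [0, -9, 3, 8, 10]
R3 ← R3 − R1: [0, 18, -6, -16, -20]
R4 ← R4 + (4/3)·R1: [0, 3, -1, -8/3, -10/3]
R5 ← R5 − (8/3)·R1: [0, 3, -1, -8/3, -10/3]
R3 ← R3 + (2)·R2: [0, 0, 0, 0, 0]
R4 ← R4 + (1/3)·R2: [0, 0, 0, 0, 0]
R5 ← R5 + (1/3)·R2: [0, 0, 0, 0, 0]
The echelon form has 2 nonzero rows, and every pivot lies in the first 4 columns, so rank(M) = rank([M|b]) = 2.
The system is consistent.
rank = 2 < 4 unknowns, so there are infinitely many solutions.

infinite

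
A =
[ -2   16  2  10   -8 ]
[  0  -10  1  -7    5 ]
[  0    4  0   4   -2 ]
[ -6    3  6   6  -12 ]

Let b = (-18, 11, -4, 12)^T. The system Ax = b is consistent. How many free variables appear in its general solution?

1

Row reduce the augmented matrix [A | b].
R4 ← R4 − (3)·R1: [0, -45, 0, -24, 12, 66]
R3 ← R3 + (2/5)·R2: [0, 0, 2/5, 6/5, 0, 2/5]
R4 ← R4 − (9/2)·R2: [0, 0, -9/2, 15/2, -21/2, 33/2]
R4 ← R4 + (45/4)·R3: [0, 0, 0, 21, -21/2, 21]
The echelon form has 4 nonzero rows, and every pivot lies in the first 5 columns, so rank(A) = rank([A|b]) = 4.
The system is consistent.
Free variables = (unknowns) − (rank) = 5 − 4 = 1.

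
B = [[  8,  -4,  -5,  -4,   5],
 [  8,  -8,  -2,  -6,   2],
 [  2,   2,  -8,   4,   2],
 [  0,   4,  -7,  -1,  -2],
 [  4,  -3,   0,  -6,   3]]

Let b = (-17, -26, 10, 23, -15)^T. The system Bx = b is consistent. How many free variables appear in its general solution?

Row reduce the augmented matrix [B | b].
R2 ← R2 − R1: [0, -4, 3, -2, -3, -9]
R3 ← R3 − (1/4)·R1: [0, 3, -27/4, 5, 3/4, 57/4]
R5 ← R5 − (1/2)·R1: [0, -1, 5/2, -4, 1/2, -13/2]
R3 ← R3 + (3/4)·R2: [0, 0, -9/2, 7/2, -3/2, 15/2]
R4 ← R4 + R2: [0, 0, -4, -3, -5, 14]
R5 ← R5 − (1/4)·R2: [0, 0, 7/4, -7/2, 5/4, -17/4]
R4 ← R4 − (8/9)·R3: [0, 0, 0, -55/9, -11/3, 22/3]
R5 ← R5 + (7/18)·R3: [0, 0, 0, -77/36, 2/3, -4/3]
R5 ← R5 − (7/20)·R4: [0, 0, 0, 0, 39/20, -39/10]
The echelon form has 5 nonzero rows, and every pivot lies in the first 5 columns, so rank(B) = rank([B|b]) = 5.
The system is consistent.
Free variables = (unknowns) − (rank) = 5 − 5 = 0.

0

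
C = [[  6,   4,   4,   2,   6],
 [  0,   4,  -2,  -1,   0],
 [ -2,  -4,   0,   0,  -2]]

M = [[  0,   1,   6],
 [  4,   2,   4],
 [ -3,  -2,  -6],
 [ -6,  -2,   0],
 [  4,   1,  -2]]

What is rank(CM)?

First compute CM:
[[ 16,   8,  16],
 [ 28,  14,  28],
 [-24, -12, -24]]
Now row reduce the product.
R2 ← R2 − (7/4)·R1: [0, 0, 0]
R3 ← R3 + (3/2)·R1: [0, 0, 0]
1 nonzero row, so rank(CM) = 1.

1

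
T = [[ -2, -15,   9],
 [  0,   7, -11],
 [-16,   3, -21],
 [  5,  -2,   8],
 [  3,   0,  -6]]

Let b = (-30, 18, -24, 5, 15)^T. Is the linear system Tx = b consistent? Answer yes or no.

yes

Row reduce the augmented matrix [T | b].
R3 ← R3 − (8)·R1: [0, 123, -93, 216]
R4 ← R4 + (5/2)·R1: [0, -79/2, 61/2, -70]
R5 ← R5 + (3/2)·R1: [0, -45/2, 15/2, -30]
R3 ← R3 − (123/7)·R2: [0, 0, 702/7, -702/7]
R4 ← R4 + (79/14)·R2: [0, 0, -221/7, 221/7]
R5 ← R5 + (45/14)·R2: [0, 0, -195/7, 195/7]
R4 ← R4 + (17/54)·R3: [0, 0, 0, 0]
R5 ← R5 + (5/18)·R3: [0, 0, 0, 0]
The echelon form has 3 nonzero rows, and every pivot lies in the first 3 columns, so rank(T) = rank([T|b]) = 3.
The system is consistent.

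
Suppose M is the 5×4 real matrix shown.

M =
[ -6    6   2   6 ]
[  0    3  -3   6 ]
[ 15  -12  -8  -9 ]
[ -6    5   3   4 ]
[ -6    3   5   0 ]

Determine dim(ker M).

Row reduce to echelon form.
R3 ← R3 + (5/2)·R1: [0, 3, -3, 6]
R4 ← R4 − R1: [0, -1, 1, -2]
R5 ← R5 − R1: [0, -3, 3, -6]
R3 ← R3 − R2: [0, 0, 0, 0]
R4 ← R4 + (1/3)·R2: [0, 0, 0, 0]
R5 ← R5 + R2: [0, 0, 0, 0]
2 nonzero rows, so rank(M) = 2.
M has 4 columns; by rank–nullity, nullity = 4 − 2 = 2.

2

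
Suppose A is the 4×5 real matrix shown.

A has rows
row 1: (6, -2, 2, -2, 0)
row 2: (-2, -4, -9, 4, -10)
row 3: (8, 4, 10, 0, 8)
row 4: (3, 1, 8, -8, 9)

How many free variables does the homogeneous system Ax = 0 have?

Row reduce to echelon form.
R2 ← R2 + (1/3)·R1: [0, -14/3, -25/3, 10/3, -10]
R3 ← R3 − (4/3)·R1: [0, 20/3, 22/3, 8/3, 8]
R4 ← R4 − (1/2)·R1: [0, 2, 7, -7, 9]
R3 ← R3 + (10/7)·R2: [0, 0, -32/7, 52/7, -44/7]
R4 ← R4 + (3/7)·R2: [0, 0, 24/7, -39/7, 33/7]
R4 ← R4 + (3/4)·R3: [0, 0, 0, 0, 0]
3 nonzero rows, so rank(A) = 3.
A has 5 columns; by rank–nullity, nullity = 5 − 3 = 2.

2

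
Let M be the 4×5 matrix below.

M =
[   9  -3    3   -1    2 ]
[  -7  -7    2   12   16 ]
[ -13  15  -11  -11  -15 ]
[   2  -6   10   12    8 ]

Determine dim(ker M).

Row reduce to echelon form.
R2 ← R2 + (7/9)·R1: [0, -28/3, 13/3, 101/9, 158/9]
R3 ← R3 + (13/9)·R1: [0, 32/3, -20/3, -112/9, -109/9]
R4 ← R4 − (2/9)·R1: [0, -16/3, 28/3, 110/9, 68/9]
R3 ← R3 + (8/7)·R2: [0, 0, -12/7, 8/21, 167/21]
R4 ← R4 − (4/7)·R2: [0, 0, 48/7, 122/21, -52/21]
R4 ← R4 + (4)·R3: [0, 0, 0, 22/3, 88/3]
4 nonzero rows, so rank(M) = 4.
M has 5 columns; by rank–nullity, nullity = 5 − 4 = 1.

1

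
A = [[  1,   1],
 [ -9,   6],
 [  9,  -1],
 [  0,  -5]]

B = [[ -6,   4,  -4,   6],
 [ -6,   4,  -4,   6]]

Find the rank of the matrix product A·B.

1

First compute AB:
[[-12,   8,  -8,  12],
 [ 18, -12,  12, -18],
 [-48,  32, -32,  48],
 [ 30, -20,  20, -30]]
Now row reduce the product.
R2 ← R2 + (3/2)·R1: [0, 0, 0, 0]
R3 ← R3 − (4)·R1: [0, 0, 0, 0]
R4 ← R4 + (5/2)·R1: [0, 0, 0, 0]
1 nonzero row, so rank(AB) = 1.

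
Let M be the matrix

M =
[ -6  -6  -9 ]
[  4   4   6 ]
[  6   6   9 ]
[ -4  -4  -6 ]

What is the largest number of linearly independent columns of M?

1

Row reduce to echelon form.
R2 ← R2 + (2/3)·R1: [0, 0, 0]
R3 ← R3 + R1: [0, 0, 0]
R4 ← R4 − (2/3)·R1: [0, 0, 0]
Echelon form has 1 nonzero row, so rank(M) = 1.
The rank gives the maximum number of linearly independent columns: 1.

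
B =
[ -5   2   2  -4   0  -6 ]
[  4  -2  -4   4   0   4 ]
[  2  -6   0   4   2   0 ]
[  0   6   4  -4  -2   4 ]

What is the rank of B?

3

Row reduce to echelon form.
R2 ← R2 + (4/5)·R1: [0, -2/5, -12/5, 4/5, 0, -4/5]
R3 ← R3 + (2/5)·R1: [0, -26/5, 4/5, 12/5, 2, -12/5]
R3 ← R3 − (13)·R2: [0, 0, 32, -8, 2, 8]
R4 ← R4 + (15)·R2: [0, 0, -32, 8, -2, -8]
R4 ← R4 + R3: [0, 0, 0, 0, 0, 0]
Echelon form has 3 nonzero rows, so rank(B) = 3.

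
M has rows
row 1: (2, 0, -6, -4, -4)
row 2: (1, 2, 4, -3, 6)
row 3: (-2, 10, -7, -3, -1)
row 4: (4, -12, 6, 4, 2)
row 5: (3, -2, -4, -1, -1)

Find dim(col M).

4

Row reduce to echelon form.
R2 ← R2 − (1/2)·R1: [0, 2, 7, -1, 8]
R3 ← R3 + R1: [0, 10, -13, -7, -5]
R4 ← R4 − (2)·R1: [0, -12, 18, 12, 10]
R5 ← R5 − (3/2)·R1: [0, -2, 5, 5, 5]
R3 ← R3 − (5)·R2: [0, 0, -48, -2, -45]
R4 ← R4 + (6)·R2: [0, 0, 60, 6, 58]
R5 ← R5 + R2: [0, 0, 12, 4, 13]
R4 ← R4 + (5/4)·R3: [0, 0, 0, 7/2, 7/4]
R5 ← R5 + (1/4)·R3: [0, 0, 0, 7/2, 7/4]
R5 ← R5 − R4: [0, 0, 0, 0, 0]
Echelon form has 4 nonzero rows, so rank(M) = 4.
The column space has dimension equal to the rank: 4.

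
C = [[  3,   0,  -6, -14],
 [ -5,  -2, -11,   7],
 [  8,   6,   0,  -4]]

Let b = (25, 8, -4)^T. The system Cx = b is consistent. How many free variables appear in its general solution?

Row reduce the augmented matrix [C | b].
R2 ← R2 + (5/3)·R1: [0, -2, -21, -49/3, 149/3]
R3 ← R3 − (8/3)·R1: [0, 6, 16, 100/3, -212/3]
R3 ← R3 + (3)·R2: [0, 0, -47, -47/3, 235/3]
The echelon form has 3 nonzero rows, and every pivot lies in the first 4 columns, so rank(C) = rank([C|b]) = 3.
The system is consistent.
Free variables = (unknowns) − (rank) = 4 − 3 = 1.

1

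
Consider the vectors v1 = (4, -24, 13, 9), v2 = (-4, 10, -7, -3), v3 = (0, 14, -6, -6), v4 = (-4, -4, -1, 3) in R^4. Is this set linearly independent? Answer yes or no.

no

Form the matrix with these vectors as rows and row reduce.
R2 ← R2 + R1: [0, -14, 6, 6]
R4 ← R4 + R1: [0, -28, 12, 12]
R3 ← R3 + R2: [0, 0, 0, 0]
R4 ← R4 − (2)·R2: [0, 0, 0, 0]
2 nonzero rows, so the 4 vectors span a space of dimension 2.
Since 2 < 4, the vectors are linearly dependent.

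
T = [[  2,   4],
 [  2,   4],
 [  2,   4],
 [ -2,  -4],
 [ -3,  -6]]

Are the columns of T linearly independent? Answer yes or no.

Row reduce T to echelon form.
R2 ← R2 − R1: [0, 0]
R3 ← R3 − R1: [0, 0]
R4 ← R4 + R1: [0, 0]
R5 ← R5 + (3/2)·R1: [0, 0]
1 pivot among 2 columns.
Only 1 < 2 pivot columns, so the columns are linearly dependent.

no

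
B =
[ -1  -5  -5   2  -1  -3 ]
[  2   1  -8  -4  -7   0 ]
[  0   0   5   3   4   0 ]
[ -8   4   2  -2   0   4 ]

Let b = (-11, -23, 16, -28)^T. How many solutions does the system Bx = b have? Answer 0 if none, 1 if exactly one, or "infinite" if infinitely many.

infinite

Row reduce the augmented matrix [B | b].
R2 ← R2 + (2)·R1: [0, -9, -18, 0, -9, -6, -45]
R4 ← R4 − (8)·R1: [0, 44, 42, -18, 8, 28, 60]
R4 ← R4 + (44/9)·R2: [0, 0, -46, -18, -36, -4/3, -160]
R4 ← R4 + (46/5)·R3: [0, 0, 0, 48/5, 4/5, -4/3, -64/5]
The echelon form has 4 nonzero rows, and every pivot lies in the first 6 columns, so rank(B) = rank([B|b]) = 4.
The system is consistent.
rank = 4 < 6 unknowns, so there are infinitely many solutions.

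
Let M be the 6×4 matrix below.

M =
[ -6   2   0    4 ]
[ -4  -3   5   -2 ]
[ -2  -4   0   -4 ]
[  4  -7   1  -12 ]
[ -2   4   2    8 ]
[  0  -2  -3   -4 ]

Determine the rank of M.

4

Row reduce to echelon form.
R2 ← R2 − (2/3)·R1: [0, -13/3, 5, -14/3]
R3 ← R3 − (1/3)·R1: [0, -14/3, 0, -16/3]
R4 ← R4 + (2/3)·R1: [0, -17/3, 1, -28/3]
R5 ← R5 − (1/3)·R1: [0, 10/3, 2, 20/3]
R3 ← R3 − (14/13)·R2: [0, 0, -70/13, -4/13]
R4 ← R4 − (17/13)·R2: [0, 0, -72/13, -42/13]
R5 ← R5 + (10/13)·R2: [0, 0, 76/13, 40/13]
R6 ← R6 − (6/13)·R2: [0, 0, -69/13, -24/13]
R4 ← R4 − (36/35)·R3: [0, 0, 0, -102/35]
R5 ← R5 + (38/35)·R3: [0, 0, 0, 96/35]
R6 ← R6 − (69/70)·R3: [0, 0, 0, -54/35]
R5 ← R5 + (16/17)·R4: [0, 0, 0, 0]
R6 ← R6 − (9/17)·R4: [0, 0, 0, 0]
Echelon form has 4 nonzero rows, so rank(M) = 4.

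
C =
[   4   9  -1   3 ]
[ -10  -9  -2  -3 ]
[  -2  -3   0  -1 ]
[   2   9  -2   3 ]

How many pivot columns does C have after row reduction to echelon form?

2

Row reduce to echelon form.
R2 ← R2 + (5/2)·R1: [0, 27/2, -9/2, 9/2]
R3 ← R3 + (1/2)·R1: [0, 3/2, -1/2, 1/2]
R4 ← R4 − (1/2)·R1: [0, 9/2, -3/2, 3/2]
R3 ← R3 − (1/9)·R2: [0, 0, 0, 0]
R4 ← R4 − (1/3)·R2: [0, 0, 0, 0]
Echelon form has 2 nonzero rows, so rank(C) = 2.
Each nonzero row contributes one pivot column: 2 pivot columns.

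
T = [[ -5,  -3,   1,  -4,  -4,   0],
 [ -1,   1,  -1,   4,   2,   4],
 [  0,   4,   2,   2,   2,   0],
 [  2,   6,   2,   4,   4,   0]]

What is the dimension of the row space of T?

3

Row reduce to echelon form.
R2 ← R2 − (1/5)·R1: [0, 8/5, -6/5, 24/5, 14/5, 4]
R4 ← R4 + (2/5)·R1: [0, 24/5, 12/5, 12/5, 12/5, 0]
R3 ← R3 − (5/2)·R2: [0, 0, 5, -10, -5, -10]
R4 ← R4 − (3)·R2: [0, 0, 6, -12, -6, -12]
R4 ← R4 − (6/5)·R3: [0, 0, 0, 0, 0, 0]
Echelon form has 3 nonzero rows, so rank(T) = 3.
The row space has dimension equal to the rank: 3.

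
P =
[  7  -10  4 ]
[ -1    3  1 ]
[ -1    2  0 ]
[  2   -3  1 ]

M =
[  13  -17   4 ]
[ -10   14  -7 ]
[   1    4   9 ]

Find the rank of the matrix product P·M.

2

First compute PM:
[[195, -243, 134],
 [-42,  63, -16],
 [-33,  45, -18],
 [ 57, -72,  38]]
Now row reduce the product.
R2 ← R2 + (14/65)·R1: [0, 693/65, 836/65]
R3 ← R3 + (11/65)·R1: [0, 252/65, 304/65]
R4 ← R4 − (19/65)·R1: [0, -63/65, -76/65]
R3 ← R3 − (4/11)·R2: [0, 0, 0]
R4 ← R4 + (1/11)·R2: [0, 0, 0]
2 nonzero rows, so rank(PM) = 2.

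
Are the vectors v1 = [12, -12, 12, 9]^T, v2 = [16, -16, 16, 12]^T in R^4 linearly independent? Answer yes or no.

Form the matrix with these vectors as rows and row reduce.
R2 ← R2 − (4/3)·R1: [0, 0, 0, 0]
1 nonzero row, so the 2 vectors span a space of dimension 1.
Since 1 < 2, the vectors are linearly dependent.

no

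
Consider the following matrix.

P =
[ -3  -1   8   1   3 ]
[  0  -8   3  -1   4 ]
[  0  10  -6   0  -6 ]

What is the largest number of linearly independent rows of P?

3

Row reduce to echelon form.
R3 ← R3 + (5/4)·R2: [0, 0, -9/4, -5/4, -1]
Echelon form has 3 nonzero rows, so rank(P) = 3.
The rank gives the maximum number of linearly independent rows: 3.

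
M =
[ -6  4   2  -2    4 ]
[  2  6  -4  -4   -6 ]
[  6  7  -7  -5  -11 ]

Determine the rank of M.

2

Row reduce to echelon form.
R2 ← R2 + (1/3)·R1: [0, 22/3, -10/3, -14/3, -14/3]
R3 ← R3 + R1: [0, 11, -5, -7, -7]
R3 ← R3 − (3/2)·R2: [0, 0, 0, 0, 0]
Echelon form has 2 nonzero rows, so rank(M) = 2.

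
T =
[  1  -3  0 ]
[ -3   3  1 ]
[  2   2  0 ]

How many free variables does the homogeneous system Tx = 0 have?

Row reduce to echelon form.
R2 ← R2 + (3)·R1: [0, -6, 1]
R3 ← R3 − (2)·R1: [0, 8, 0]
R3 ← R3 + (4/3)·R2: [0, 0, 4/3]
3 nonzero rows, so rank(T) = 3.
T has 3 columns; by rank–nullity, nullity = 3 − 3 = 0.

0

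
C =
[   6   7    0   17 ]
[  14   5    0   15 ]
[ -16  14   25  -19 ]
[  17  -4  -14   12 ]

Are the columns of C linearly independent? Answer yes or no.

yes

Row reduce C to echelon form.
R2 ← R2 − (7/3)·R1: [0, -34/3, 0, -74/3]
R3 ← R3 + (8/3)·R1: [0, 98/3, 25, 79/3]
R4 ← R4 − (17/6)·R1: [0, -143/6, -14, -217/6]
R3 ← R3 + (49/17)·R2: [0, 0, 25, -761/17]
R4 ← R4 − (143/68)·R2: [0, 0, -14, 267/17]
R4 ← R4 + (14/25)·R3: [0, 0, 0, -3979/425]
4 pivots among 4 columns.
Every column is a pivot column, so the columns are linearly independent.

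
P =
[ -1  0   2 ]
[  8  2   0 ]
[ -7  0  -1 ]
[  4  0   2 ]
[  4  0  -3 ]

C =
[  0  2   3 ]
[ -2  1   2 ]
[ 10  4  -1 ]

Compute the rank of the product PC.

First compute PC:
[[ 20,   6,  -5],
 [ -4,  18,  28],
 [-10, -18, -20],
 [ 20,  16,  10],
 [-30,  -4,  15]]
Now row reduce the product.
R2 ← R2 + (1/5)·R1: [0, 96/5, 27]
R3 ← R3 + (1/2)·R1: [0, -15, -45/2]
R4 ← R4 − R1: [0, 10, 15]
R5 ← R5 + (3/2)·R1: [0, 5, 15/2]
R3 ← R3 + (25/32)·R2: [0, 0, -45/32]
R4 ← R4 − (25/48)·R2: [0, 0, 15/16]
R5 ← R5 − (25/96)·R2: [0, 0, 15/32]
R4 ← R4 + (2/3)·R3: [0, 0, 0]
R5 ← R5 + (1/3)·R3: [0, 0, 0]
3 nonzero rows, so rank(PC) = 3.

3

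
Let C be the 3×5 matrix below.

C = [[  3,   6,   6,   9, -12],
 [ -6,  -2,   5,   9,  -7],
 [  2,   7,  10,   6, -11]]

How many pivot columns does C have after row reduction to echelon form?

3

Row reduce to echelon form.
R2 ← R2 + (2)·R1: [0, 10, 17, 27, -31]
R3 ← R3 − (2/3)·R1: [0, 3, 6, 0, -3]
R3 ← R3 − (3/10)·R2: [0, 0, 9/10, -81/10, 63/10]
Echelon form has 3 nonzero rows, so rank(C) = 3.
Each nonzero row contributes one pivot column: 3 pivot columns.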